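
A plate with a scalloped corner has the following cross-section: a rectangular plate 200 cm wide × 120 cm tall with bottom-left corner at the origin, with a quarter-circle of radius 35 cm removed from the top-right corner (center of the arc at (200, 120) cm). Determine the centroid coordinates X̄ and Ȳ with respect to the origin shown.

plate: A = 200 × 120 = 24000.00, centroid at (100.00, 60.00).
removed quarter-circle: A = −¼π·35² = -962.11, centroid at (185.15, 105.15).
ΣA = 23037.89 cm², ΣAX̄ = 2221869.12 cm³, ΣAȲ = 1338838.14 cm³.
X̄ = 2221869.12/23037.89 = 96.44 cm; Ȳ = 1338838.14/23037.89 = 58.11 cm.

X̄ = 96.44 cm, Ȳ = 58.11 cm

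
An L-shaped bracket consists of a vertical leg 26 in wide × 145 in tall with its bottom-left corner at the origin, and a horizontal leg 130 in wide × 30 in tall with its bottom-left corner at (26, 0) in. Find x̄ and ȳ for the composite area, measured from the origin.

x̄ = 52.66 in, ȳ = 43.26 in

Part | A | x̄ᵢ | ȳᵢ | A·x̄ᵢ | A·ȳᵢ
vertical leg | 3770.00 | 13.00 | 72.50 | 49010.00 | 273325.00
horizontal leg | 3900.00 | 91.00 | 15.00 | 354900.00 | 58500.00
Σ | 7670.00 |  |  | 403910.00 | 331825.00
x̄ = 403910.00 / 7670.00 = 52.66 in
ȳ = 331825.00 / 7670.00 = 43.26 in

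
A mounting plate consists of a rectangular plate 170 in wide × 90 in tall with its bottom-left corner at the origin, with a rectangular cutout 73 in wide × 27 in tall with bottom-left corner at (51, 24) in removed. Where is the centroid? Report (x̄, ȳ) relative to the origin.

Part | A | x̄ᵢ | ȳᵢ | A·x̄ᵢ | A·ȳᵢ
plate | 15300.00 | 85.00 | 45.00 | 1300500.00 | 688500.00
hole | -1971.00 | 87.50 | 37.50 | -172462.50 | -73912.50
Σ | 13329.00 |  |  | 1128037.50 | 614587.50
x̄ = 1128037.50 / 13329.00 = 84.63 in
ȳ = 614587.50 / 13329.00 = 46.11 in

x̄ = 84.63 in, ȳ = 46.11 in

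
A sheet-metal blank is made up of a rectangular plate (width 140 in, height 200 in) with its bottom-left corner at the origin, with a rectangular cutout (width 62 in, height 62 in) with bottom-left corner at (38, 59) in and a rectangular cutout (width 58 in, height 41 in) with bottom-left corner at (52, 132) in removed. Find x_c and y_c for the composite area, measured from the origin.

Part | A | x̄ᵢ | ȳᵢ | A·x̄ᵢ | A·ȳᵢ
plate | 28000.00 | 70.00 | 100.00 | 1960000.00 | 2800000.00
hole 1 | -3844.00 | 69.00 | 90.00 | -265236.00 | -345960.00
hole 2 | -2378.00 | 81.00 | 152.50 | -192618.00 | -362645.00
Σ | 21778.00 |  |  | 1502146.00 | 2091395.00
x_c = 1502146.00 / 21778.00 = 68.98 in
y_c = 2091395.00 / 21778.00 = 96.03 in

x_c = 68.98 in, y_c = 96.03 in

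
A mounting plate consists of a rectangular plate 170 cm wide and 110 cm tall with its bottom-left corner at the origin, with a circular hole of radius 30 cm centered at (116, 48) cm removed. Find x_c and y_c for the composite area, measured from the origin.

plate: A = 170 × 110 = 18700.00, centroid at (85.00, 55.00).
hole: A = −π·30² = -2827.43, centroid at (116.00, 48.00).
ΣA = 15872.57 cm²
ΣAx_c = (18700.00)(85.00) + (-2827.43)(116.00) = 1261517.73 cm³
ΣAy_c = (18700.00)(55.00) + (-2827.43)(48.00) = 892783.20 cm³
x_c = 1261517.73 / 15872.57 = 79.48 cm
y_c = 892783.20 / 15872.57 = 56.25 cm

x_c = 79.48 cm, y_c = 56.25 cm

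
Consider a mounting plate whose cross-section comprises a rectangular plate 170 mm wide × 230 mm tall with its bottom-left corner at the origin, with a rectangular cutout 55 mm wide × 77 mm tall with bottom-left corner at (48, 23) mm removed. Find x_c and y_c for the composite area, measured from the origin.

Part | A | x̄ᵢ | ȳᵢ | A·x̄ᵢ | A·ȳᵢ
plate | 39100.00 | 85.00 | 115.00 | 3323500.00 | 4496500.00
hole | -4235.00 | 75.50 | 61.50 | -319742.50 | -260452.50
Σ | 34865.00 |  |  | 3003757.50 | 4236047.50
x_c = 3003757.50 / 34865.00 = 86.15 mm
y_c = 4236047.50 / 34865.00 = 121.50 mm

x_c = 86.15 mm, y_c = 121.50 mm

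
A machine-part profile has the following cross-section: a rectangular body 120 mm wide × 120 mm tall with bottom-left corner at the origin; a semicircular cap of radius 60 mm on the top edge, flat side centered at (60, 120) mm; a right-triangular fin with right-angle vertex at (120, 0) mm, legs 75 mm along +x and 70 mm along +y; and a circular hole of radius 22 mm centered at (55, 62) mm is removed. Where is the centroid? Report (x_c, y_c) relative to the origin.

x_c = 70.90 mm, y_c = 78.15 mm

rectangular body: A = 120 × 120 = 14400.00, centroid at (60.00, 60.00).
semicircular top: A = ½π·60² = 5654.87, centroid at (60.00, 145.46).
triangular fin: A = ½·75·70 = 2625.00, centroid at (145.00, 23.33).
hole: A = −π·22² = -1520.53, centroid at (55.00, 62.00).
ΣA = 21159.34 mm²
ΣAx_c = (14400.00)(60.00) + (5654.87)(60.00) + (2625.00)(145.00) + (-1520.53)(55.00) = 1500287.81 mm³
ΣAy_c = (14400.00)(60.00) + (5654.87)(145.46) + (2625.00)(23.33) + (-1520.53)(62.00) = 1653561.10 mm³
x_c = 1500287.81 / 21159.34 = 70.90 mm
y_c = 1653561.10 / 21159.34 = 78.15 mm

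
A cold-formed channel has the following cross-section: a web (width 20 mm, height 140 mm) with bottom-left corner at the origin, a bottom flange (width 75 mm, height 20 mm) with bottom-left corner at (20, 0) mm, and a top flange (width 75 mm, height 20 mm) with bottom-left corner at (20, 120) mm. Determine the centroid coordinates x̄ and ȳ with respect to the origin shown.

Part | A | x̄ᵢ | ȳᵢ | A·x̄ᵢ | A·ȳᵢ
web | 2800.00 | 10.00 | 70.00 | 28000.00 | 196000.00
bottom flange | 1500.00 | 57.50 | 10.00 | 86250.00 | 15000.00
top flange | 1500.00 | 57.50 | 130.00 | 86250.00 | 195000.00
Σ | 5800.00 |  |  | 200500.00 | 406000.00
x̄ = 200500.00 / 5800.00 = 34.57 mm
ȳ = 406000.00 / 5800.00 = 70.00 mm

x̄ = 34.57 mm, ȳ = 70.00 mm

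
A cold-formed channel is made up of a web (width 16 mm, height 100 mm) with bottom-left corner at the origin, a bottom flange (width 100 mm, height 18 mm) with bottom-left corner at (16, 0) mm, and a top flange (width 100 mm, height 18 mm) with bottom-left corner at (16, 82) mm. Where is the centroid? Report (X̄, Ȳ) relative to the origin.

web: A = 16 × 100 = 1600.00, centroid at (8.00, 50.00).
bottom flange: A = 100 × 18 = 1800.00, centroid at (66.00, 9.00).
top flange: A = 100 × 18 = 1800.00, centroid at (66.00, 91.00).
ΣA = 5200.00 mm², ΣAX̄ = 250400.00 mm³, ΣAȲ = 260000.00 mm³.
X̄ = 250400.00/5200.00 = 48.15 mm; Ȳ = 260000.00/5200.00 = 50.00 mm.

X̄ = 48.15 mm, Ȳ = 50.00 mm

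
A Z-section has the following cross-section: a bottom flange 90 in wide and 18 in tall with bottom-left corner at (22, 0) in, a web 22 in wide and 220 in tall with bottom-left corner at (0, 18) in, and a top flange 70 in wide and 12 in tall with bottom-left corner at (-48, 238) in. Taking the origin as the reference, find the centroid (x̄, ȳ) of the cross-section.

x̄ = 20.67 in, ȳ = 114.94 in

bottom flange: A = 90 × 18 = 1620.00, centroid at (67.00, 9.00).
web: A = 22 × 220 = 4840.00, centroid at (11.00, 128.00).
top flange: A = 70 × 12 = 840.00, centroid at (-13.00, 244.00).
ΣA = 7300.00 in²
ΣAx̄ = (1620.00)(67.00) + (4840.00)(11.00) + (840.00)(-13.00) = 150860.00 in³
ΣAȳ = (1620.00)(9.00) + (4840.00)(128.00) + (840.00)(244.00) = 839060.00 in³
x̄ = 150860.00 / 7300.00 = 20.67 in
ȳ = 839060.00 / 7300.00 = 114.94 in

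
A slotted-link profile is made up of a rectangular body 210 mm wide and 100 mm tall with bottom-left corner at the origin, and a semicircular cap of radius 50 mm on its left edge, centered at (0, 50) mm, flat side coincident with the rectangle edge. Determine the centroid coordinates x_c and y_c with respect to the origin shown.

x_c = 85.12 mm, y_c = 50.00 mm

rectangular body: A = 210 × 100 = 21000.00, centroid at (105.00, 50.00).
semicircular end: A = ½π·50² = 3926.99, centroid at (-21.22, 50.00).
ΣA = 24926.99 mm²
ΣAx_c = (21000.00)(105.00) + (3926.99)(-21.22) = 2121666.67 mm³
ΣAy_c = (21000.00)(50.00) + (3926.99)(50.00) = 1246349.54 mm³
x_c = 2121666.67 / 24926.99 = 85.12 mm
y_c = 1246349.54 / 24926.99 = 50.00 mm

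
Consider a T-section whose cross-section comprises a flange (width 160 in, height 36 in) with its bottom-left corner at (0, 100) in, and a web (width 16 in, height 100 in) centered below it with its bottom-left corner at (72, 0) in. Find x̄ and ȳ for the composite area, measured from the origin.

web: A = 16 × 100 = 1600.00, centroid at (80.00, 50.00).
flange: A = 160 × 36 = 5760.00, centroid at (80.00, 118.00).
ΣA = 7360.00 in²
ΣAx̄ = (1600.00)(80.00) + (5760.00)(80.00) = 588800.00 in³
ΣAȳ = (1600.00)(50.00) + (5760.00)(118.00) = 759680.00 in³
x̄ = 588800.00 / 7360.00 = 80.00 in
ȳ = 759680.00 / 7360.00 = 103.22 in

x̄ = 80.00 in, ȳ = 103.22 in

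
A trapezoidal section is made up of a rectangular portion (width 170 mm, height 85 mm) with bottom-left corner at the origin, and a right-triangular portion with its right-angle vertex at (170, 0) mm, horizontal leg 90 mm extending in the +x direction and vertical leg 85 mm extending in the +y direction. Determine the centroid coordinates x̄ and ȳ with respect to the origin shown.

Part | A | x̄ᵢ | ȳᵢ | A·x̄ᵢ | A·ȳᵢ
rectangular portion | 14450.00 | 85.00 | 42.50 | 1228250.00 | 614125.00
triangular portion | 3825.00 | 200.00 | 28.33 | 765000.00 | 108375.00
Σ | 18275.00 |  |  | 1993250.00 | 722500.00
x̄ = 1993250.00 / 18275.00 = 109.07 mm
ȳ = 722500.00 / 18275.00 = 39.53 mm

x̄ = 109.07 mm, ȳ = 39.53 mm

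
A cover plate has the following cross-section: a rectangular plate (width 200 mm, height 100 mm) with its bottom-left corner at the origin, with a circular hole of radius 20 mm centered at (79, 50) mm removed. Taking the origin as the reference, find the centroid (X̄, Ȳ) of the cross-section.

plate: A = 200 × 100 = 20000.00, centroid at (100.00, 50.00).
hole: A = −π·20² = -1256.64, centroid at (79.00, 50.00).
ΣA = 18743.36 mm²
ΣAX̄ = (20000.00)(100.00) + (-1256.64)(79.00) = 1900725.67 mm³
ΣAȲ = (20000.00)(50.00) + (-1256.64)(50.00) = 937168.15 mm³
X̄ = 1900725.67 / 18743.36 = 101.41 mm
Ȳ = 937168.15 / 18743.36 = 50.00 mm

X̄ = 101.41 mm, Ȳ = 50.00 mm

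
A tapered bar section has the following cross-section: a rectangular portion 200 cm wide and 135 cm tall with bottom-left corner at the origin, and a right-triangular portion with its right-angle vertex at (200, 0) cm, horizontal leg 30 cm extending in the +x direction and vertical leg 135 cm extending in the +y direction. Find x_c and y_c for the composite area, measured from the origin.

rectangular portion: A = 200 × 135 = 27000.00, centroid at (100.00, 67.50).
triangular portion: A = ½·30·135 = 2025.00, centroid at (210.00, 45.00).
ΣA = 29025.00 cm², ΣAx_c = 3125250.00 cm³, ΣAy_c = 1913625.00 cm³.
x_c = 3125250.00/29025.00 = 107.67 cm; y_c = 1913625.00/29025.00 = 65.93 cm.

x_c = 107.67 cm, y_c = 65.93 cm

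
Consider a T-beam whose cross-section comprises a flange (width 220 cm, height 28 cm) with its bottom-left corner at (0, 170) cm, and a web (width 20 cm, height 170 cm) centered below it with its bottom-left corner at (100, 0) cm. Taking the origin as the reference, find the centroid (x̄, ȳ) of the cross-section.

x̄ = 110.00 cm, ȳ = 148.79 cm

web: A = 20 × 170 = 3400.00, centroid at (110.00, 85.00).
flange: A = 220 × 28 = 6160.00, centroid at (110.00, 184.00).
ΣA = 9560.00 cm², ΣAx̄ = 1051600.00 cm³, ΣAȳ = 1422440.00 cm³.
x̄ = 1051600.00/9560.00 = 110.00 cm; ȳ = 1422440.00/9560.00 = 148.79 cm.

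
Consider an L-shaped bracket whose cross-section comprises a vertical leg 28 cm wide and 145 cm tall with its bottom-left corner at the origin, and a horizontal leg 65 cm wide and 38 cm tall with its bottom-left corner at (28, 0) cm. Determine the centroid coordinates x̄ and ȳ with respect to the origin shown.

x̄ = 31.59 cm, ȳ = 52.26 cm

vertical leg: A = 28 × 145 = 4060.00, centroid at (14.00, 72.50).
horizontal leg: A = 65 × 38 = 2470.00, centroid at (60.50, 19.00).
ΣA = 6530.00 cm²
ΣAx̄ = (4060.00)(14.00) + (2470.00)(60.50) = 206275.00 cm³
ΣAȳ = (4060.00)(72.50) + (2470.00)(19.00) = 341280.00 cm³
x̄ = 206275.00 / 6530.00 = 31.59 cm
ȳ = 341280.00 / 6530.00 = 52.26 cm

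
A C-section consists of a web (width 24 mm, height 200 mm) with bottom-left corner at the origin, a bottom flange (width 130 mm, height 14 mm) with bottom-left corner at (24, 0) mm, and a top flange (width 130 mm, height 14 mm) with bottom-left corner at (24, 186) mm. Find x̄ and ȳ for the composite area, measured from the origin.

web: A = 24 × 200 = 4800.00, centroid at (12.00, 100.00).
bottom flange: A = 130 × 14 = 1820.00, centroid at (89.00, 7.00).
top flange: A = 130 × 14 = 1820.00, centroid at (89.00, 193.00).
ΣA = 8440.00 mm², ΣAx̄ = 381560.00 mm³, ΣAȳ = 844000.00 mm³.
x̄ = 381560.00/8440.00 = 45.21 mm; ȳ = 844000.00/8440.00 = 100.00 mm.

x̄ = 45.21 mm, ȳ = 100.00 mm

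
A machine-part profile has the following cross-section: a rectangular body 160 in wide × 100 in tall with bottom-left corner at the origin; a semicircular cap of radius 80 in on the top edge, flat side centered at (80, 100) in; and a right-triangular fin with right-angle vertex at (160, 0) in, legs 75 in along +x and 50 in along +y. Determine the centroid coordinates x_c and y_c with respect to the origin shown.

rectangular body: A = 160 × 100 = 16000.00, centroid at (80.00, 50.00).
semicircular top: A = ½π·80² = 10053.10, centroid at (80.00, 133.95).
triangular fin: A = ½·75·50 = 1875.00, centroid at (185.00, 16.67).
ΣA = 27928.10 in²
ΣAx_c = (16000.00)(80.00) + (10053.10)(80.00) + (1875.00)(185.00) = 2431122.72 in³
ΣAy_c = (16000.00)(50.00) + (10053.10)(133.95) + (1875.00)(16.67) = 2177892.98 in³
x_c = 2431122.72 / 27928.10 = 87.05 in
y_c = 2177892.98 / 27928.10 = 77.98 in

x_c = 87.05 in, y_c = 77.98 in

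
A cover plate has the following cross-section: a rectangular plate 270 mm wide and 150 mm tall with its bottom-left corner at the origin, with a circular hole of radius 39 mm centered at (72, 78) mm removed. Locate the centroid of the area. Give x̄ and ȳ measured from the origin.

x̄ = 143.43 mm, ȳ = 74.60 mm

Part | A | x̄ᵢ | ȳᵢ | A·x̄ᵢ | A·ȳᵢ
plate | 40500.00 | 135.00 | 75.00 | 5467500.00 | 3037500.00
hole | -4778.36 | 72.00 | 78.00 | -344042.09 | -372712.27
Σ | 35721.64 |  |  | 5123457.91 | 2664787.73
x̄ = 5123457.91 / 35721.64 = 143.43 mm
ȳ = 2664787.73 / 35721.64 = 74.60 mm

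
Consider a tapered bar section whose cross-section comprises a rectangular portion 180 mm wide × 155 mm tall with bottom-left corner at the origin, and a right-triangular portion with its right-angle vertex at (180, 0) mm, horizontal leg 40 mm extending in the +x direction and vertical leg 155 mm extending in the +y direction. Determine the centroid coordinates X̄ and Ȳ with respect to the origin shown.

Part | A | x̄ᵢ | ȳᵢ | A·x̄ᵢ | A·ȳᵢ
rectangular portion | 27900.00 | 90.00 | 77.50 | 2511000.00 | 2162250.00
triangular portion | 3100.00 | 193.33 | 51.67 | 599333.33 | 160166.67
Σ | 31000.00 |  |  | 3110333.33 | 2322416.67
X̄ = 3110333.33 / 31000.00 = 100.33 mm
Ȳ = 2322416.67 / 31000.00 = 74.92 mm

X̄ = 100.33 mm, Ȳ = 74.92 mm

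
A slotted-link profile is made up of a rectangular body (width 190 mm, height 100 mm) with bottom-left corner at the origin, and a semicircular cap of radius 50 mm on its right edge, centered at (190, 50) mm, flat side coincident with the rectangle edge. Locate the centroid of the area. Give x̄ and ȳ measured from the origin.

x̄ = 114.91 mm, ȳ = 50.00 mm

Part | A | x̄ᵢ | ȳᵢ | A·x̄ᵢ | A·ȳᵢ
rectangular body | 19000.00 | 95.00 | 50.00 | 1805000.00 | 950000.00
semicircular end | 3926.99 | 211.22 | 50.00 | 829461.59 | 196349.54
Σ | 22926.99 |  |  | 2634461.59 | 1146349.54
x̄ = 2634461.59 / 22926.99 = 114.91 mm
ȳ = 1146349.54 / 22926.99 = 50.00 mm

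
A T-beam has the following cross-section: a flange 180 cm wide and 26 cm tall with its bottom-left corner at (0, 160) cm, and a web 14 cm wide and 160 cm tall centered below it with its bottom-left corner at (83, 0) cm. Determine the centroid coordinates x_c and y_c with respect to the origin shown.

Part | A | x̄ᵢ | ȳᵢ | A·x̄ᵢ | A·ȳᵢ
web | 2240.00 | 90.00 | 80.00 | 201600.00 | 179200.00
flange | 4680.00 | 90.00 | 173.00 | 421200.00 | 809640.00
Σ | 6920.00 |  |  | 622800.00 | 988840.00
x_c = 622800.00 / 6920.00 = 90.00 cm
y_c = 988840.00 / 6920.00 = 142.90 cm

x_c = 90.00 cm, y_c = 142.90 cm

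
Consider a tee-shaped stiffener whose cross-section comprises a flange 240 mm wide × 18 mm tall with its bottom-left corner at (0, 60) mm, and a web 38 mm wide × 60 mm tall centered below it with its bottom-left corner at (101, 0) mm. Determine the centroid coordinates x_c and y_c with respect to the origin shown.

Part | A | x̄ᵢ | ȳᵢ | A·x̄ᵢ | A·ȳᵢ
web | 2280.00 | 120.00 | 30.00 | 273600.00 | 68400.00
flange | 4320.00 | 120.00 | 69.00 | 518400.00 | 298080.00
Σ | 6600.00 |  |  | 792000.00 | 366480.00
x_c = 792000.00 / 6600.00 = 120.00 mm
y_c = 366480.00 / 6600.00 = 55.53 mm

x_c = 120.00 mm, y_c = 55.53 mm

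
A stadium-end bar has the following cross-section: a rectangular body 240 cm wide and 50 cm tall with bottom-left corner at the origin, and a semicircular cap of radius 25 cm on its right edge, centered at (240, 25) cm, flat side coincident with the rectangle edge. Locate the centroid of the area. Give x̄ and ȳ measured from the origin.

x̄ = 129.88 cm, ȳ = 25.00 cm

Part | A | x̄ᵢ | ȳᵢ | A·x̄ᵢ | A·ȳᵢ
rectangular body | 12000.00 | 120.00 | 25.00 | 1440000.00 | 300000.00
semicircular end | 981.75 | 250.61 | 25.00 | 246036.12 | 24543.69
Σ | 12981.75 |  |  | 1686036.12 | 324543.69
x̄ = 1686036.12 / 12981.75 = 129.88 cm
ȳ = 324543.69 / 12981.75 = 25.00 cm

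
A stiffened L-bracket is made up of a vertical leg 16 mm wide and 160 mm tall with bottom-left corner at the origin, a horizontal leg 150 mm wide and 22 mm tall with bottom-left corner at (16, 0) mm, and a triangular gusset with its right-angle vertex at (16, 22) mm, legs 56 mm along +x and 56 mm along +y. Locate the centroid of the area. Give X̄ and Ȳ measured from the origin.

vertical leg: A = 16 × 160 = 2560.00, centroid at (8.00, 80.00).
horizontal leg: A = 150 × 22 = 3300.00, centroid at (91.00, 11.00).
gusset: A = ½·56·56 = 1568.00, centroid at (34.67, 40.67).
ΣA = 7428.00 mm²
ΣAX̄ = (2560.00)(8.00) + (3300.00)(91.00) + (1568.00)(34.67) = 375137.33 mm³
ΣAȲ = (2560.00)(80.00) + (3300.00)(11.00) + (1568.00)(40.67) = 304865.33 mm³
X̄ = 375137.33 / 7428.00 = 50.50 mm
Ȳ = 304865.33 / 7428.00 = 41.04 mm

X̄ = 50.50 mm, Ȳ = 41.04 mm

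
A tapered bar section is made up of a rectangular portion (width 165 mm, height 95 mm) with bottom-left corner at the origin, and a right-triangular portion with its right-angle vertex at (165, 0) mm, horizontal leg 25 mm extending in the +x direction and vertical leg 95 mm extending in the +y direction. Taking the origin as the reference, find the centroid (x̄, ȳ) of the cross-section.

rectangular portion: A = 165 × 95 = 15675.00, centroid at (82.50, 47.50).
triangular portion: A = ½·25·95 = 1187.50, centroid at (173.33, 31.67).
ΣA = 16862.50 mm², ΣAx̄ = 1499020.83 mm³, ΣAȳ = 782166.67 mm³.
x̄ = 1499020.83/16862.50 = 88.90 mm; ȳ = 782166.67/16862.50 = 46.38 mm.

x̄ = 88.90 mm, ȳ = 46.38 mm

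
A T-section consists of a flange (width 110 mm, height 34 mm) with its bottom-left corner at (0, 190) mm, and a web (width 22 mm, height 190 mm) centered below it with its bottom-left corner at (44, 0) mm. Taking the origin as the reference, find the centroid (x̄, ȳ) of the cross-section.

web: A = 22 × 190 = 4180.00, centroid at (55.00, 95.00).
flange: A = 110 × 34 = 3740.00, centroid at (55.00, 207.00).
ΣA = 7920.00 mm²
ΣAx̄ = (4180.00)(55.00) + (3740.00)(55.00) = 435600.00 mm³
ΣAȳ = (4180.00)(95.00) + (3740.00)(207.00) = 1171280.00 mm³
x̄ = 435600.00 / 7920.00 = 55.00 mm
ȳ = 1171280.00 / 7920.00 = 147.89 mm

x̄ = 55.00 mm, ȳ = 147.89 mm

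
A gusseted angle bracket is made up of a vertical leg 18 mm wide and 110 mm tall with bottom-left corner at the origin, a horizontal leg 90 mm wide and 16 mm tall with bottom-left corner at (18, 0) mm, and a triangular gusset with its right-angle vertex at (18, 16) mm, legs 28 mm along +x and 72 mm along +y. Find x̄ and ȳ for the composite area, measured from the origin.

vertical leg: A = 18 × 110 = 1980.00, centroid at (9.00, 55.00).
horizontal leg: A = 90 × 16 = 1440.00, centroid at (63.00, 8.00).
gusset: A = ½·28·72 = 1008.00, centroid at (27.33, 40.00).
ΣA = 4428.00 mm², ΣAx̄ = 136092.00 mm³, ΣAȳ = 160740.00 mm³.
x̄ = 136092.00/4428.00 = 30.73 mm; ȳ = 160740.00/4428.00 = 36.30 mm.

x̄ = 30.73 mm, ȳ = 36.30 mm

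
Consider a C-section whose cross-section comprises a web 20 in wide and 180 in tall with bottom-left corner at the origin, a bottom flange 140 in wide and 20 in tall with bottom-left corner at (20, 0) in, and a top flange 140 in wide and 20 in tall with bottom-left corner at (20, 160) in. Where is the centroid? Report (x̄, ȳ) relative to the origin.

web: A = 20 × 180 = 3600.00, centroid at (10.00, 90.00).
bottom flange: A = 140 × 20 = 2800.00, centroid at (90.00, 10.00).
top flange: A = 140 × 20 = 2800.00, centroid at (90.00, 170.00).
ΣA = 9200.00 in²
ΣAx̄ = (3600.00)(10.00) + (2800.00)(90.00) + (2800.00)(90.00) = 540000.00 in³
ΣAȳ = (3600.00)(90.00) + (2800.00)(10.00) + (2800.00)(170.00) = 828000.00 in³
x̄ = 540000.00 / 9200.00 = 58.70 in
ȳ = 828000.00 / 9200.00 = 90.00 in

x̄ = 58.70 in, ȳ = 90.00 in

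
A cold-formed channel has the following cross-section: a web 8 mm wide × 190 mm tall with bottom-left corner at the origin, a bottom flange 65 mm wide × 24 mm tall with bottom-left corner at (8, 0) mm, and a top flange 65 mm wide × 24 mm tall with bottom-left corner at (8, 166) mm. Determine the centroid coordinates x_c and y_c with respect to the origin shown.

web: A = 8 × 190 = 1520.00, centroid at (4.00, 95.00).
bottom flange: A = 65 × 24 = 1560.00, centroid at (40.50, 12.00).
top flange: A = 65 × 24 = 1560.00, centroid at (40.50, 178.00).
ΣA = 4640.00 mm²
ΣAx_c = (1520.00)(4.00) + (1560.00)(40.50) + (1560.00)(40.50) = 132440.00 mm³
ΣAy_c = (1520.00)(95.00) + (1560.00)(12.00) + (1560.00)(178.00) = 440800.00 mm³
x_c = 132440.00 / 4640.00 = 28.54 mm
y_c = 440800.00 / 4640.00 = 95.00 mm

x_c = 28.54 mm, y_c = 95.00 mm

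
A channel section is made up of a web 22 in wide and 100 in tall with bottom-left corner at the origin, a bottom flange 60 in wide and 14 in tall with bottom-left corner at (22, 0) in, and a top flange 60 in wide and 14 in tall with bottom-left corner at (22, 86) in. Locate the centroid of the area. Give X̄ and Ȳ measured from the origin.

X̄ = 28.75 in, Ȳ = 50.00 in

web: A = 22 × 100 = 2200.00, centroid at (11.00, 50.00).
bottom flange: A = 60 × 14 = 840.00, centroid at (52.00, 7.00).
top flange: A = 60 × 14 = 840.00, centroid at (52.00, 93.00).
ΣA = 3880.00 in²
ΣAX̄ = (2200.00)(11.00) + (840.00)(52.00) + (840.00)(52.00) = 111560.00 in³
ΣAȲ = (2200.00)(50.00) + (840.00)(7.00) + (840.00)(93.00) = 194000.00 in³
X̄ = 111560.00 / 3880.00 = 28.75 in
Ȳ = 194000.00 / 3880.00 = 50.00 in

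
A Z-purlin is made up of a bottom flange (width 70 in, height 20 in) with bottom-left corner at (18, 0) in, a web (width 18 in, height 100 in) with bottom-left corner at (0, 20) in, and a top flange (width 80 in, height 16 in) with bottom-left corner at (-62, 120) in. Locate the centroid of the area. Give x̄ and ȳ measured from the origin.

bottom flange: A = 70 × 20 = 1400.00, centroid at (53.00, 10.00).
web: A = 18 × 100 = 1800.00, centroid at (9.00, 70.00).
top flange: A = 80 × 16 = 1280.00, centroid at (-22.00, 128.00).
ΣA = 4480.00 in²
ΣAx̄ = (1400.00)(53.00) + (1800.00)(9.00) + (1280.00)(-22.00) = 62240.00 in³
ΣAȳ = (1400.00)(10.00) + (1800.00)(70.00) + (1280.00)(128.00) = 303840.00 in³
x̄ = 62240.00 / 4480.00 = 13.89 in
ȳ = 303840.00 / 4480.00 = 67.82 in

x̄ = 13.89 in, ȳ = 67.82 in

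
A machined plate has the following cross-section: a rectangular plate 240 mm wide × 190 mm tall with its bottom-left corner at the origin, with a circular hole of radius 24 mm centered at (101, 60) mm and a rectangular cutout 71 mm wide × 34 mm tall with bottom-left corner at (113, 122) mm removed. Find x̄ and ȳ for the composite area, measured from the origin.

plate: A = 240 × 190 = 45600.00, centroid at (120.00, 95.00).
hole 1: A = −π·24² = -1809.56, centroid at (101.00, 60.00).
hole 2: A = −(71 × 34) = -2414.00, centroid at (148.50, 139.00).
ΣA = 41376.44 mm², ΣAx̄ = 4930755.71 mm³, ΣAȳ = 3887880.56 mm³.
x̄ = 4930755.71/41376.44 = 119.17 mm; ȳ = 3887880.56/41376.44 = 93.96 mm.

x̄ = 119.17 mm, ȳ = 93.96 mm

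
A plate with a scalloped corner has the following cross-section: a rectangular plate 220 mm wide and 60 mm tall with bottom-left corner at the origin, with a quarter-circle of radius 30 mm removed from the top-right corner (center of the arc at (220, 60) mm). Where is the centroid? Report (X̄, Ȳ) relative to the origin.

plate: A = 220 × 60 = 13200.00, centroid at (110.00, 30.00).
removed quarter-circle: A = −¼π·30² = -706.86, centroid at (207.27, 47.27).
ΣA = 12493.14 mm²
ΣAX̄ = (13200.00)(110.00) + (-706.86)(207.27) = 1305491.16 mm³
ΣAȲ = (13200.00)(30.00) + (-706.86)(47.27) = 362588.50 mm³
X̄ = 1305491.16 / 12493.14 = 104.50 mm
Ȳ = 362588.50 / 12493.14 = 29.02 mm

X̄ = 104.50 mm, Ȳ = 29.02 mm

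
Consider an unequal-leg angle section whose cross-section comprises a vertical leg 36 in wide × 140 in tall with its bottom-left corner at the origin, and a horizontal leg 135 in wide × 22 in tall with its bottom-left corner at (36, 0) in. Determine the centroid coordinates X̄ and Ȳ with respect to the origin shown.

X̄ = 49.70 in, Ȳ = 48.12 in

vertical leg: A = 36 × 140 = 5040.00, centroid at (18.00, 70.00).
horizontal leg: A = 135 × 22 = 2970.00, centroid at (103.50, 11.00).
ΣA = 8010.00 in²
ΣAX̄ = (5040.00)(18.00) + (2970.00)(103.50) = 398115.00 in³
ΣAȲ = (5040.00)(70.00) + (2970.00)(11.00) = 385470.00 in³
X̄ = 398115.00 / 8010.00 = 49.70 in
Ȳ = 385470.00 / 8010.00 = 48.12 in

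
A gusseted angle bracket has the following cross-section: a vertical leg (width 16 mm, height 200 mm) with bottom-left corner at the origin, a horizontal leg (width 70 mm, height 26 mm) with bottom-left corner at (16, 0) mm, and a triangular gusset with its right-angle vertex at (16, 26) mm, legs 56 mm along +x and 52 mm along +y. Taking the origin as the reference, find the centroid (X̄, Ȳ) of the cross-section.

X̄ = 26.08 mm, Ȳ = 62.81 mm

vertical leg: A = 16 × 200 = 3200.00, centroid at (8.00, 100.00).
horizontal leg: A = 70 × 26 = 1820.00, centroid at (51.00, 13.00).
gusset: A = ½·56·52 = 1456.00, centroid at (34.67, 43.33).
ΣA = 6476.00 mm²
ΣAX̄ = (3200.00)(8.00) + (1820.00)(51.00) + (1456.00)(34.67) = 168894.67 mm³
ΣAȲ = (3200.00)(100.00) + (1820.00)(13.00) + (1456.00)(43.33) = 406753.33 mm³
X̄ = 168894.67 / 6476.00 = 26.08 mm
Ȳ = 406753.33 / 6476.00 = 62.81 mm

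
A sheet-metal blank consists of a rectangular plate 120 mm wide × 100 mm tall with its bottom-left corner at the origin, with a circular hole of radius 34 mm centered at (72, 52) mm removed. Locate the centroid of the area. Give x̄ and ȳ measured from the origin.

plate: A = 120 × 100 = 12000.00, centroid at (60.00, 50.00).
hole: A = −π·34² = -3631.68, centroid at (72.00, 52.00).
ΣA = 8368.32 mm²
ΣAx̄ = (12000.00)(60.00) + (-3631.68)(72.00) = 458518.96 mm³
ΣAȳ = (12000.00)(50.00) + (-3631.68)(52.00) = 411152.58 mm³
x̄ = 458518.96 / 8368.32 = 54.79 mm
ȳ = 411152.58 / 8368.32 = 49.13 mm

x̄ = 54.79 mm, ȳ = 49.13 mm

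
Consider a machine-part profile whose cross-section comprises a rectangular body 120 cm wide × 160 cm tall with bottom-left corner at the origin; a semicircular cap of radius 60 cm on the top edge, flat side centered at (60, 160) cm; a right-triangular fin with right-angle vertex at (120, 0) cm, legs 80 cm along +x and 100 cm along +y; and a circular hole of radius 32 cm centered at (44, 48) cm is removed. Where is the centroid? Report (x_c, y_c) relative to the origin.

x_c = 75.53 cm, y_c = 100.00 cm

Part | A | x̄ᵢ | ȳᵢ | A·x̄ᵢ | A·ȳᵢ
rectangular body | 19200.00 | 60.00 | 80.00 | 1152000.00 | 1536000.00
semicircular top | 5654.87 | 60.00 | 185.46 | 339292.01 | 1048778.68
triangular fin | 4000.00 | 146.67 | 33.33 | 586666.67 | 133333.33
hole | -3216.99 | 44.00 | 48.00 | -141547.60 | -154415.56
Σ | 25637.88 |  |  | 1936411.07 | 2563696.46
x_c = 1936411.07 / 25637.88 = 75.53 cm
y_c = 2563696.46 / 25637.88 = 100.00 cm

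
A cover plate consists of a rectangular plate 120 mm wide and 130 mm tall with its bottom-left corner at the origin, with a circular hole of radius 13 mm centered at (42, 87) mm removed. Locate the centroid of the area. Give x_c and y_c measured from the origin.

x_c = 60.63 mm, y_c = 64.22 mm

plate: A = 120 × 130 = 15600.00, centroid at (60.00, 65.00).
hole: A = −π·13² = -530.93, centroid at (42.00, 87.00).
ΣA = 15069.07 mm², ΣAx_c = 913700.98 mm³, ΣAy_c = 967809.16 mm³.
x_c = 913700.98/15069.07 = 60.63 mm; y_c = 967809.16/15069.07 = 64.22 mm.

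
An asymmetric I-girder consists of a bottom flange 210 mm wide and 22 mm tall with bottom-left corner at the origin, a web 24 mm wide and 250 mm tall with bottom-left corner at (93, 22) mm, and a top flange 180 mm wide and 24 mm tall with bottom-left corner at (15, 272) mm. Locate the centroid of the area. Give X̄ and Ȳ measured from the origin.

bottom flange: A = 210 × 22 = 4620.00, centroid at (105.00, 11.00).
web: A = 24 × 250 = 6000.00, centroid at (105.00, 147.00).
top flange: A = 180 × 24 = 4320.00, centroid at (105.00, 284.00).
ΣA = 14940.00 mm², ΣAX̄ = 1568700.00 mm³, ΣAȲ = 2159700.00 mm³.
X̄ = 1568700.00/14940.00 = 105.00 mm; Ȳ = 2159700.00/14940.00 = 144.56 mm.

X̄ = 105.00 mm, Ȳ = 144.56 mm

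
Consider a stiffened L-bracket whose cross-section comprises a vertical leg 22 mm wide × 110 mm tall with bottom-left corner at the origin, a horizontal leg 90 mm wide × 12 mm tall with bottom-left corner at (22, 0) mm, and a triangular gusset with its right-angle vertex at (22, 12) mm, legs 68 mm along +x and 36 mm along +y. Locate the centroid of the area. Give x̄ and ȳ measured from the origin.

Part | A | x̄ᵢ | ȳᵢ | A·x̄ᵢ | A·ȳᵢ
vertical leg | 2420.00 | 11.00 | 55.00 | 26620.00 | 133100.00
horizontal leg | 1080.00 | 67.00 | 6.00 | 72360.00 | 6480.00
gusset | 1224.00 | 44.67 | 24.00 | 54672.00 | 29376.00
Σ | 4724.00 |  |  | 153652.00 | 168956.00
x̄ = 153652.00 / 4724.00 = 32.53 mm
ȳ = 168956.00 / 4724.00 = 35.77 mm

x̄ = 32.53 mm, ȳ = 35.77 mm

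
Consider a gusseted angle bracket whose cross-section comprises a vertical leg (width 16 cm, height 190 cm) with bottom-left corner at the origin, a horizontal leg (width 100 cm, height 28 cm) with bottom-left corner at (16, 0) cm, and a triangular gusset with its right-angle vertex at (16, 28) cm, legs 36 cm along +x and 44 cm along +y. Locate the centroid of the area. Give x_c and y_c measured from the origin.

x_c = 34.88 cm, y_c = 54.55 cm

Part | A | x̄ᵢ | ȳᵢ | A·x̄ᵢ | A·ȳᵢ
vertical leg | 3040.00 | 8.00 | 95.00 | 24320.00 | 288800.00
horizontal leg | 2800.00 | 66.00 | 14.00 | 184800.00 | 39200.00
gusset | 792.00 | 28.00 | 42.67 | 22176.00 | 33792.00
Σ | 6632.00 |  |  | 231296.00 | 361792.00
x_c = 231296.00 / 6632.00 = 34.88 cm
y_c = 361792.00 / 6632.00 = 54.55 cm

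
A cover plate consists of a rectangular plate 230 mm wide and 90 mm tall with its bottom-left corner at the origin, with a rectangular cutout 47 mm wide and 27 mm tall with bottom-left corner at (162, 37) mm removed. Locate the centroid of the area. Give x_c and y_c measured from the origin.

x_c = 110.40 mm, y_c = 44.64 mm

plate: A = 230 × 90 = 20700.00, centroid at (115.00, 45.00).
hole: A = −(47 × 27) = -1269.00, centroid at (185.50, 50.50).
ΣA = 19431.00 mm², ΣAx_c = 2145100.50 mm³, ΣAy_c = 867415.50 mm³.
x_c = 2145100.50/19431.00 = 110.40 mm; y_c = 867415.50/19431.00 = 44.64 mm.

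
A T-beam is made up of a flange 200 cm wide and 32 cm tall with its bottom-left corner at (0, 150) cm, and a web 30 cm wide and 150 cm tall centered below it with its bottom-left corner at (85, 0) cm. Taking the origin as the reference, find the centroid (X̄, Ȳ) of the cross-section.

X̄ = 100.00 cm, Ȳ = 128.43 cm

web: A = 30 × 150 = 4500.00, centroid at (100.00, 75.00).
flange: A = 200 × 32 = 6400.00, centroid at (100.00, 166.00).
ΣA = 10900.00 cm², ΣAX̄ = 1090000.00 cm³, ΣAȲ = 1399900.00 cm³.
X̄ = 1090000.00/10900.00 = 100.00 cm; Ȳ = 1399900.00/10900.00 = 128.43 cm.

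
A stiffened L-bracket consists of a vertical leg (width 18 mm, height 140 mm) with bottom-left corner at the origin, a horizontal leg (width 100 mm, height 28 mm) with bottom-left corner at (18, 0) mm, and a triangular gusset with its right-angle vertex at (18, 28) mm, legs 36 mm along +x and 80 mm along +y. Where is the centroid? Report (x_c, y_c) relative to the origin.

Part | A | x̄ᵢ | ȳᵢ | A·x̄ᵢ | A·ȳᵢ
vertical leg | 2520.00 | 9.00 | 70.00 | 22680.00 | 176400.00
horizontal leg | 2800.00 | 68.00 | 14.00 | 190400.00 | 39200.00
gusset | 1440.00 | 30.00 | 54.67 | 43200.00 | 78720.00
Σ | 6760.00 |  |  | 256280.00 | 294320.00
x_c = 256280.00 / 6760.00 = 37.91 mm
y_c = 294320.00 / 6760.00 = 43.54 mm

x_c = 37.91 mm, y_c = 43.54 mm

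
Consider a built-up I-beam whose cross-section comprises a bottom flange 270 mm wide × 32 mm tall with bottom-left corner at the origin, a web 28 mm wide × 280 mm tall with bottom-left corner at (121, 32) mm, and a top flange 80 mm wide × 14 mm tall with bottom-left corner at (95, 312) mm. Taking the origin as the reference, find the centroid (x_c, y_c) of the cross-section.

Part | A | x̄ᵢ | ȳᵢ | A·x̄ᵢ | A·ȳᵢ
bottom flange | 8640.00 | 135.00 | 16.00 | 1166400.00 | 138240.00
web | 7840.00 | 135.00 | 172.00 | 1058400.00 | 1348480.00
top flange | 1120.00 | 135.00 | 319.00 | 151200.00 | 357280.00
Σ | 17600.00 |  |  | 2376000.00 | 1844000.00
x_c = 2376000.00 / 17600.00 = 135.00 mm
y_c = 1844000.00 / 17600.00 = 104.77 mm

x_c = 135.00 mm, y_c = 104.77 mm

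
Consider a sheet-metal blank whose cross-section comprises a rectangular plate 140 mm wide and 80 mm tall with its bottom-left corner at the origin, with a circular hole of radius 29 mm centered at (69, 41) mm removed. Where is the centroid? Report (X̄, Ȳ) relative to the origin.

X̄ = 70.31 mm, Ȳ = 39.69 mm

Part | A | x̄ᵢ | ȳᵢ | A·x̄ᵢ | A·ȳᵢ
plate | 11200.00 | 70.00 | 40.00 | 784000.00 | 448000.00
hole | -2642.08 | 69.00 | 41.00 | -182303.48 | -108325.26
Σ | 8557.92 |  |  | 601696.52 | 339674.74
X̄ = 601696.52 / 8557.92 = 70.31 mm
Ȳ = 339674.74 / 8557.92 = 39.69 mm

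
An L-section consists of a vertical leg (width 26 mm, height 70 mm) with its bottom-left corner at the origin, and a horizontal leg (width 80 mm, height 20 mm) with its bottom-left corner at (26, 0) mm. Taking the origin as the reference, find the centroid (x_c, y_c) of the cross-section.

Part | A | x̄ᵢ | ȳᵢ | A·x̄ᵢ | A·ȳᵢ
vertical leg | 1820.00 | 13.00 | 35.00 | 23660.00 | 63700.00
horizontal leg | 1600.00 | 66.00 | 10.00 | 105600.00 | 16000.00
Σ | 3420.00 |  |  | 129260.00 | 79700.00
x_c = 129260.00 / 3420.00 = 37.80 mm
y_c = 79700.00 / 3420.00 = 23.30 mm

x_c = 37.80 mm, y_c = 23.30 mm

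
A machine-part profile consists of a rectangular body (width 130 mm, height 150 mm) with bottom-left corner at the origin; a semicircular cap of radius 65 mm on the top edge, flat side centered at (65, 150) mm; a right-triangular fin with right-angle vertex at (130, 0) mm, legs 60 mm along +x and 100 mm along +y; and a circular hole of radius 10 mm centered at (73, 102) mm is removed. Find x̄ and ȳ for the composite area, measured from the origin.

x̄ = 73.76 mm, ȳ = 93.99 mm

rectangular body: A = 130 × 150 = 19500.00, centroid at (65.00, 75.00).
semicircular top: A = ½π·65² = 6636.61, centroid at (65.00, 177.59).
triangular fin: A = ½·60·100 = 3000.00, centroid at (150.00, 33.33).
hole: A = −π·10² = -314.16, centroid at (73.00, 102.00).
ΣA = 28822.46 mm², ΣAx̄ = 2125946.31 mm³, ΣAȳ = 2709031.26 mm³.
x̄ = 2125946.31/28822.46 = 73.76 mm; ȳ = 2709031.26/28822.46 = 93.99 mm.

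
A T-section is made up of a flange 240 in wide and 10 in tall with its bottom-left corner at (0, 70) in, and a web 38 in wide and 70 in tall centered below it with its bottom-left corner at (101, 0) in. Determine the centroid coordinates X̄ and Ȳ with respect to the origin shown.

Part | A | x̄ᵢ | ȳᵢ | A·x̄ᵢ | A·ȳᵢ
web | 2660.00 | 120.00 | 35.00 | 319200.00 | 93100.00
flange | 2400.00 | 120.00 | 75.00 | 288000.00 | 180000.00
Σ | 5060.00 |  |  | 607200.00 | 273100.00
X̄ = 607200.00 / 5060.00 = 120.00 in
Ȳ = 273100.00 / 5060.00 = 53.97 in

X̄ = 120.00 in, Ȳ = 53.97 in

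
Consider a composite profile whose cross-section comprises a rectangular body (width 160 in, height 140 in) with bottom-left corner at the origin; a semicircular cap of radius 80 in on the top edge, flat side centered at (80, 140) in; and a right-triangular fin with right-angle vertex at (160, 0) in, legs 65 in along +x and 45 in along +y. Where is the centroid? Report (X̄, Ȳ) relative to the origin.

rectangular body: A = 160 × 140 = 22400.00, centroid at (80.00, 70.00).
semicircular top: A = ½π·80² = 10053.10, centroid at (80.00, 173.95).
triangular fin: A = ½·65·45 = 1462.50, centroid at (181.67, 15.00).
ΣA = 33915.60 in²
ΣAX̄ = (22400.00)(80.00) + (10053.10)(80.00) + (1462.50)(181.67) = 2861935.22 in³
ΣAȲ = (22400.00)(70.00) + (10053.10)(173.95) + (1462.50)(15.00) = 3338704.34 in³
X̄ = 2861935.22 / 33915.60 = 84.38 in
Ȳ = 3338704.34 / 33915.60 = 98.44 in

X̄ = 84.38 in, Ȳ = 98.44 in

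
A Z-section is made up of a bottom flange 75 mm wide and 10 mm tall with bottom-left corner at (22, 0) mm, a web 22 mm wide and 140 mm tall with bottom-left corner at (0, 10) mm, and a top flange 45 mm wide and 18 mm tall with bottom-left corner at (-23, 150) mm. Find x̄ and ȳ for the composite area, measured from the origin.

bottom flange: A = 75 × 10 = 750.00, centroid at (59.50, 5.00).
web: A = 22 × 140 = 3080.00, centroid at (11.00, 80.00).
top flange: A = 45 × 18 = 810.00, centroid at (-0.50, 159.00).
ΣA = 4640.00 mm², ΣAx̄ = 78100.00 mm³, ΣAȳ = 378940.00 mm³.
x̄ = 78100.00/4640.00 = 16.83 mm; ȳ = 378940.00/4640.00 = 81.67 mm.

x̄ = 16.83 mm, ȳ = 81.67 mm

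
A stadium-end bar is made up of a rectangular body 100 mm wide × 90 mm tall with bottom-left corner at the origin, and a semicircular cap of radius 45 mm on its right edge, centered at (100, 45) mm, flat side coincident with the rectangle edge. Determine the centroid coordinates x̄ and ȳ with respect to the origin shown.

x̄ = 68.04 mm, ȳ = 45.00 mm

rectangular body: A = 100 × 90 = 9000.00, centroid at (50.00, 45.00).
semicircular end: A = ½π·45² = 3180.86, centroid at (119.10, 45.00).
ΣA = 12180.86 mm²
ΣAx̄ = (9000.00)(50.00) + (3180.86)(119.10) = 828836.26 mm³
ΣAȳ = (9000.00)(45.00) + (3180.86)(45.00) = 548138.82 mm³
x̄ = 828836.26 / 12180.86 = 68.04 mm
ȳ = 548138.82 / 12180.86 = 45.00 mm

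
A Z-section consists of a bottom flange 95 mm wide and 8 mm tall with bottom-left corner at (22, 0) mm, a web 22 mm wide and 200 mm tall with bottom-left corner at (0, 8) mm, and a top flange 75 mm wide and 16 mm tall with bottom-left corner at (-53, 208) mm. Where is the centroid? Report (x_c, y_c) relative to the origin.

bottom flange: A = 95 × 8 = 760.00, centroid at (69.50, 4.00).
web: A = 22 × 200 = 4400.00, centroid at (11.00, 108.00).
top flange: A = 75 × 16 = 1200.00, centroid at (-15.50, 216.00).
ΣA = 6360.00 mm², ΣAx_c = 82620.00 mm³, ΣAy_c = 737440.00 mm³.
x_c = 82620.00/6360.00 = 12.99 mm; y_c = 737440.00/6360.00 = 115.95 mm.

x_c = 12.99 mm, y_c = 115.95 mm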